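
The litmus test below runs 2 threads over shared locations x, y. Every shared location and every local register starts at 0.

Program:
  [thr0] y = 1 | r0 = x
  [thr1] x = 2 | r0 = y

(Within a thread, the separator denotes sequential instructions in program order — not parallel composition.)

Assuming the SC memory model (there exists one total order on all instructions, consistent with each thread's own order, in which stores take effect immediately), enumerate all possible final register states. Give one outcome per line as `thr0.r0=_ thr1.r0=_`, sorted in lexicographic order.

thr0.r0=0 thr1.r0=1
thr0.r0=2 thr1.r0=0
thr0.r0=2 thr1.r0=1

outcome vector order: (thr0.r0,thr1.r0)
|SC outcomes| = 3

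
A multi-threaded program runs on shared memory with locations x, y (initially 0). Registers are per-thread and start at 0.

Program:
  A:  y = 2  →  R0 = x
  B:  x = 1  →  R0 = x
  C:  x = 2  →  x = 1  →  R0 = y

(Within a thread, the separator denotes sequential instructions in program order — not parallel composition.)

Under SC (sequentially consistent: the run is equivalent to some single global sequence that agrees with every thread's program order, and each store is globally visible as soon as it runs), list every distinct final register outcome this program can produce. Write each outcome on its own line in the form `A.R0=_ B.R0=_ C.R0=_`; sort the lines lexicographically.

A.R0=0 B.R0=1 C.R0=2
A.R0=0 B.R0=2 C.R0=2
A.R0=1 B.R0=1 C.R0=0
A.R0=1 B.R0=1 C.R0=2
A.R0=1 B.R0=2 C.R0=0
A.R0=1 B.R0=2 C.R0=2
A.R0=2 B.R0=1 C.R0=2
A.R0=2 B.R0=2 C.R0=2

outcome vector order: (A.R0,B.R0,C.R0)
|SC outcomes| = 8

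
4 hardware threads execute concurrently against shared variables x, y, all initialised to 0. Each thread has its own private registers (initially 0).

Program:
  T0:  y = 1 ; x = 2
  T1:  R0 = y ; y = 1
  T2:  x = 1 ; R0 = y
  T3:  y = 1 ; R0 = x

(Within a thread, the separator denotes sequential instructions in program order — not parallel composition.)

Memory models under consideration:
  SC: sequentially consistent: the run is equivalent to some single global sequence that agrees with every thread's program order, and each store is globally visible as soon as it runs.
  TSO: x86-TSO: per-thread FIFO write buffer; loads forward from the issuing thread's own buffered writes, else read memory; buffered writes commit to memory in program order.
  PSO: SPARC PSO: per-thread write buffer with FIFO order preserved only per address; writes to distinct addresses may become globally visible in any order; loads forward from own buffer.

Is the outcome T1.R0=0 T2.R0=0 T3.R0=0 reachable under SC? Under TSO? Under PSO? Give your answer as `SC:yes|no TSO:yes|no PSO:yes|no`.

outcome vector order: (T1.R0,T2.R0,T3.R0)
under SC → (0,0,1), (0,0,2), (0,1,0), (0,1,1), (0,1,2), (1,0,1), (1,0,2), (1,1,0), (1,1,1), (1,1,2)
under TSO → (0,0,0), (0,0,1), (0,0,2), (0,1,0), (0,1,1), (0,1,2), (1,0,0), (1,0,1), (1,0,2), (1,1,0), (1,1,1), (1,1,2)
under PSO → (0,0,0), (0,0,1), (0,0,2), (0,1,0), (0,1,1), (0,1,2), (1,0,0), (1,0,1), (1,0,2), (1,1,0), (1,1,1), (1,1,2)
target (0,0,0) ∈ {TSO,PSO}

SC:no TSO:yes PSO:yes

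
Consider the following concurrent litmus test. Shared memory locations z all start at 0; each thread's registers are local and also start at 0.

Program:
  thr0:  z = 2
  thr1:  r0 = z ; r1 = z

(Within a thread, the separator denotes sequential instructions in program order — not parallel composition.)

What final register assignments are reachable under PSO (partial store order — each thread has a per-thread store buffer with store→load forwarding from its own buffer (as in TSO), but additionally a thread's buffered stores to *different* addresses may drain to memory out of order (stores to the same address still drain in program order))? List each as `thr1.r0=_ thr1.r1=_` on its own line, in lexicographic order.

outcome vector order: (thr1.r0,thr1.r1)
|PSO outcomes| = 3

thr1.r0=0 thr1.r1=0
thr1.r0=0 thr1.r1=2
thr1.r0=2 thr1.r1=2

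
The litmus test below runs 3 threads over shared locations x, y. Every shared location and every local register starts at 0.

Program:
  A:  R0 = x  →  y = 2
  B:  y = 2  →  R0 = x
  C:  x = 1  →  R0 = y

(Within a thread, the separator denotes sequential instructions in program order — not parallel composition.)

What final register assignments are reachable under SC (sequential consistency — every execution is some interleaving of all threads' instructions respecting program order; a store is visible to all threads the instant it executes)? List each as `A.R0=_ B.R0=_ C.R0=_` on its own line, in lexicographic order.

A.R0=0 B.R0=0 C.R0=2
A.R0=0 B.R0=1 C.R0=0
A.R0=0 B.R0=1 C.R0=2
A.R0=1 B.R0=0 C.R0=2
A.R0=1 B.R0=1 C.R0=0
A.R0=1 B.R0=1 C.R0=2

outcome vector order: (A.R0,B.R0,C.R0)
|SC outcomes| = 6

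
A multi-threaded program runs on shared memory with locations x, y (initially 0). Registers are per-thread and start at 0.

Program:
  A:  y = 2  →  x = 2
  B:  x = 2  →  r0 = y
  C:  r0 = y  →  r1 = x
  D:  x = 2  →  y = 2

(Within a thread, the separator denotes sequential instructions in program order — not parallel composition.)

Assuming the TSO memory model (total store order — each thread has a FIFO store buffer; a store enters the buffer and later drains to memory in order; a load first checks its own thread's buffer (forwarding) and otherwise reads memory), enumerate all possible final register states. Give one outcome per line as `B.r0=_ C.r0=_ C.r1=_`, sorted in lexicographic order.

outcome vector order: (B.r0,C.r0,C.r1)
|TSO outcomes| = 8

B.r0=0 C.r0=0 C.r1=0
B.r0=0 C.r0=0 C.r1=2
B.r0=0 C.r0=2 C.r1=0
B.r0=0 C.r0=2 C.r1=2
B.r0=2 C.r0=0 C.r1=0
B.r0=2 C.r0=0 C.r1=2
B.r0=2 C.r0=2 C.r1=0
B.r0=2 C.r0=2 C.r1=2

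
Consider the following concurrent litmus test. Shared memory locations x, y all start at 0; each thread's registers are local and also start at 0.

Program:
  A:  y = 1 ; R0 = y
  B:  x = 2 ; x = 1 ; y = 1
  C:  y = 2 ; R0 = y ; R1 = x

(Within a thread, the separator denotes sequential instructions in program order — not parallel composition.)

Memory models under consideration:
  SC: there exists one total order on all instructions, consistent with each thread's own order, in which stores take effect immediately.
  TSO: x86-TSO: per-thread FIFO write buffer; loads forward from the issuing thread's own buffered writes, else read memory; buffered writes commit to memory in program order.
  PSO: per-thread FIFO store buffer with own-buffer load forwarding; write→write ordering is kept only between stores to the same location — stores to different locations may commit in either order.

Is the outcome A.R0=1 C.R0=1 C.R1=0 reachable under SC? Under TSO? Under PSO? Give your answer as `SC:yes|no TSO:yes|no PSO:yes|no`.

SC:yes TSO:yes PSO:yes

outcome vector order: (A.R0,C.R0,C.R1)
[SC] allowed = {1/1/0; 1/1/1; 1/1/2; 1/2/0; 1/2/1; 1/2/2; 2/1/1; 2/2/0; 2/2/1; 2/2/2}
[TSO] allowed = {1/1/0; 1/1/1; 1/1/2; 1/2/0; 1/2/1; 1/2/2; 2/1/1; 2/2/0; 2/2/1; 2/2/2}
[PSO] allowed = {1/1/0; 1/1/1; 1/1/2; 1/2/0; 1/2/1; 1/2/2; 2/1/0; 2/1/1; 2/1/2; 2/2/0; 2/2/1; 2/2/2}
target 1/1/0 ∈ {SC,TSO,PSO}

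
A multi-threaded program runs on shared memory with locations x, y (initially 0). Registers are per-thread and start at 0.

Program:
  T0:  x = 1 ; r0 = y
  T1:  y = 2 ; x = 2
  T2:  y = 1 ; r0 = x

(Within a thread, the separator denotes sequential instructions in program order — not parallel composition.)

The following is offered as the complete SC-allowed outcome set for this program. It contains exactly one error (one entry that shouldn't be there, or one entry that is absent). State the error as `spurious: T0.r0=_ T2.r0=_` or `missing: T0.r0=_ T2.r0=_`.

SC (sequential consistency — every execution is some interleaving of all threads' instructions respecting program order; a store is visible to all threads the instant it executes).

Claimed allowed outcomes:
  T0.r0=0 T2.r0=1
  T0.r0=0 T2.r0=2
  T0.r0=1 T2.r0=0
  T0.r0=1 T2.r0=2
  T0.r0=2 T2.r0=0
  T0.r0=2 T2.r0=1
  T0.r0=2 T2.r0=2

outcome vector order: (T0.r0,T2.r0)
under SC → 01 02 10 11 12 20 21 22
SC∖claimed = {11}

missing: T0.r0=1 T2.r0=1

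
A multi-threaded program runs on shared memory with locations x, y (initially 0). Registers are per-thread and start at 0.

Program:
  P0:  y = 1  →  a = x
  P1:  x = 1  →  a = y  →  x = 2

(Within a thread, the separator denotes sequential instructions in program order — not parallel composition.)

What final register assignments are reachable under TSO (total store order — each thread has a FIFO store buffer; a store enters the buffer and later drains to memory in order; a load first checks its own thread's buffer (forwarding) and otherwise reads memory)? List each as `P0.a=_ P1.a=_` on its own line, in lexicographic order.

P0.a=0 P1.a=0
P0.a=0 P1.a=1
P0.a=1 P1.a=0
P0.a=1 P1.a=1
P0.a=2 P1.a=0
P0.a=2 P1.a=1

outcome vector order: (P0.a,P1.a)
|TSO outcomes| = 6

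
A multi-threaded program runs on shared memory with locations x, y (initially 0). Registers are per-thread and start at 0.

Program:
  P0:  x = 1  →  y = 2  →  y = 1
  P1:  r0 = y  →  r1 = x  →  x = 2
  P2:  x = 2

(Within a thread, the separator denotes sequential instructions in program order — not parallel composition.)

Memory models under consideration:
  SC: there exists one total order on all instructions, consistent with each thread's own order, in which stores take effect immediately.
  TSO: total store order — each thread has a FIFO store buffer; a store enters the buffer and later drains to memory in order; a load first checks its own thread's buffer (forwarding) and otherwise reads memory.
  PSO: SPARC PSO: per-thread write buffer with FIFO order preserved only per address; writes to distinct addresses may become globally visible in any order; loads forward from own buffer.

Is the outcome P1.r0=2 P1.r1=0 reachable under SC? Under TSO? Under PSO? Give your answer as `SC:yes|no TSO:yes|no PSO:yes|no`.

SC:no TSO:no PSO:yes

outcome vector order: (P1.r0,P1.r1)
SC: 7 outcomes — {(0,0) (0,1) (0,2) (1,1) (1,2) (2,1) (2,2)}
TSO: 7 outcomes — {(0,0) (0,1) (0,2) (1,1) (1,2) (2,1) (2,2)}
PSO: 9 outcomes — {(0,0) (0,1) (0,2) (1,0) (1,1) (1,2) (2,0) (2,1) (2,2)}
target (2,0) ∈ {PSO}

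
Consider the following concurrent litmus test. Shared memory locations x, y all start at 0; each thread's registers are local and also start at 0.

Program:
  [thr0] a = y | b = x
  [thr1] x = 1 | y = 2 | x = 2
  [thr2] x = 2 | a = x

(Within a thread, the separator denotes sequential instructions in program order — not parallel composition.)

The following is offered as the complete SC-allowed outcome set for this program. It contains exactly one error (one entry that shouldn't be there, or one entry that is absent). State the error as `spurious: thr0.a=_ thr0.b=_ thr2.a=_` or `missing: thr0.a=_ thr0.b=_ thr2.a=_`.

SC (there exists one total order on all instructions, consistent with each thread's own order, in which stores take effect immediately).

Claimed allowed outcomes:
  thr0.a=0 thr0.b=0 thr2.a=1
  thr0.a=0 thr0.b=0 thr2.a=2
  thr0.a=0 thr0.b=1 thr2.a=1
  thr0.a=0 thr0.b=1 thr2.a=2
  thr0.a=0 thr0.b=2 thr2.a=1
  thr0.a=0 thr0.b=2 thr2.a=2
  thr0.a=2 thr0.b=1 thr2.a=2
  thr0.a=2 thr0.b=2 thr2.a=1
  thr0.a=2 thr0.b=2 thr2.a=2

missing: thr0.a=2 thr0.b=1 thr2.a=1

outcome vector order: (thr0.a,thr0.b,thr2.a)
under SC → <0 0 1>, <0 0 2>, <0 1 1>, <0 1 2>, <0 2 1>, <0 2 2>, <2 1 1>, <2 1 2>, <2 2 1>, <2 2 2>
SC∖claimed = {<2 1 1>}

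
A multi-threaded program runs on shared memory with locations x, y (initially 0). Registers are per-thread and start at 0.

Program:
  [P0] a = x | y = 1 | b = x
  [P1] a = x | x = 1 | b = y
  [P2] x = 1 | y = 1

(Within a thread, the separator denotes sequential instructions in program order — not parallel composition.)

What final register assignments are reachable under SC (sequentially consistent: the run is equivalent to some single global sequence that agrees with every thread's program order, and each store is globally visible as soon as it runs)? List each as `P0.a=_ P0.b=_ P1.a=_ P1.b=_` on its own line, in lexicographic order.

P0.a=0 P0.b=0 P1.a=0 P1.b=1
P0.a=0 P0.b=0 P1.a=1 P1.b=1
P0.a=0 P0.b=1 P1.a=0 P1.b=0
P0.a=0 P0.b=1 P1.a=0 P1.b=1
P0.a=0 P0.b=1 P1.a=1 P1.b=0
P0.a=0 P0.b=1 P1.a=1 P1.b=1
P0.a=1 P0.b=1 P1.a=0 P1.b=0
P0.a=1 P0.b=1 P1.a=0 P1.b=1
P0.a=1 P0.b=1 P1.a=1 P1.b=0
P0.a=1 P0.b=1 P1.a=1 P1.b=1

outcome vector order: (P0.a,P0.b,P1.a,P1.b)
|SC outcomes| = 10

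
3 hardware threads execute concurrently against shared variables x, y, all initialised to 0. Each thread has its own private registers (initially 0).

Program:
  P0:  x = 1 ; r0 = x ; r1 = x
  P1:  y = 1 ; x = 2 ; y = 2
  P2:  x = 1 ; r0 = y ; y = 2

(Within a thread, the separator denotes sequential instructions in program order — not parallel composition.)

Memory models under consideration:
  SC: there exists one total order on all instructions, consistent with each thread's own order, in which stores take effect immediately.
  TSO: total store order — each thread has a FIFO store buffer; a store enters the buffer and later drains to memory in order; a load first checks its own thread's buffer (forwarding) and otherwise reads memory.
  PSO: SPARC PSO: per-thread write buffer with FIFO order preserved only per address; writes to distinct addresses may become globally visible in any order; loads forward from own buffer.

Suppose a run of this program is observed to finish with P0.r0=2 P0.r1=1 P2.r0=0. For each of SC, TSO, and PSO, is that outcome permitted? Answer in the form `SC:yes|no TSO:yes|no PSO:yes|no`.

outcome vector order: (P0.r0,P0.r1,P2.r0)
SC (11): <1 1 0> <1 1 1> <1 1 2> <1 2 0> <1 2 1> <1 2 2> <2 1 1> <2 1 2> <2 2 0> <2 2 1> <2 2 2>
TSO (12): <1 1 0> <1 1 1> <1 1 2> <1 2 0> <1 2 1> <1 2 2> <2 1 0> <2 1 1> <2 1 2> <2 2 0> <2 2 1> <2 2 2>
PSO (12): <1 1 0> <1 1 1> <1 1 2> <1 2 0> <1 2 1> <1 2 2> <2 1 0> <2 1 1> <2 1 2> <2 2 0> <2 2 1> <2 2 2>
target <2 1 0> ∈ {TSO,PSO}

SC:no TSO:yes PSO:yes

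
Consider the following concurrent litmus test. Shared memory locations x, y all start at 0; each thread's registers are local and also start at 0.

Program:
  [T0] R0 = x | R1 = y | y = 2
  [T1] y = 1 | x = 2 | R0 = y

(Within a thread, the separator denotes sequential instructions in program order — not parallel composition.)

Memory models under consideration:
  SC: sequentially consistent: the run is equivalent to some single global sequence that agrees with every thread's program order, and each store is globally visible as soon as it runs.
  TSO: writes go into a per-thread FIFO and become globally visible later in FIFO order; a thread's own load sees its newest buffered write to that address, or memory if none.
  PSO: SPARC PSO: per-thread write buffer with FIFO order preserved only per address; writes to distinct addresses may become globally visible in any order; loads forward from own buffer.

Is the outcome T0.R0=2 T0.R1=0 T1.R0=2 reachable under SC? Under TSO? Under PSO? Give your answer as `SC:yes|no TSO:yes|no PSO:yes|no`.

outcome vector order: (T0.R0,T0.R1,T1.R0)
SC (6): <0 0 1> <0 0 2> <0 1 1> <0 1 2> <2 1 1> <2 1 2>
TSO (6): <0 0 1> <0 0 2> <0 1 1> <0 1 2> <2 1 1> <2 1 2>
PSO (8): <0 0 1> <0 0 2> <0 1 1> <0 1 2> <2 0 1> <2 0 2> <2 1 1> <2 1 2>
target <2 0 2> ∈ {PSO}

SC:no TSO:no PSO:yes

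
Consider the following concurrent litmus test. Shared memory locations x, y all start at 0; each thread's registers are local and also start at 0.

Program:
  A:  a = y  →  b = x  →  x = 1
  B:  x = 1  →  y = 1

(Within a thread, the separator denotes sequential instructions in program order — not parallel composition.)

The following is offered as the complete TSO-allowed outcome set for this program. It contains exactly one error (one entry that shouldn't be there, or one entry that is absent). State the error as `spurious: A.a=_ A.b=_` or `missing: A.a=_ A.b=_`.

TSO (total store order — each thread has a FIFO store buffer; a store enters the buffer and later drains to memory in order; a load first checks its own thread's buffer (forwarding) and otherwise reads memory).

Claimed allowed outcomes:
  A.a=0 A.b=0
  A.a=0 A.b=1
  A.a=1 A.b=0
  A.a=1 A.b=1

outcome vector order: (A.a,A.b)
TSO (3): (0,0); (0,1); (1,1)
claimed∖TSO = {(1,0)}

spurious: A.a=1 A.b=0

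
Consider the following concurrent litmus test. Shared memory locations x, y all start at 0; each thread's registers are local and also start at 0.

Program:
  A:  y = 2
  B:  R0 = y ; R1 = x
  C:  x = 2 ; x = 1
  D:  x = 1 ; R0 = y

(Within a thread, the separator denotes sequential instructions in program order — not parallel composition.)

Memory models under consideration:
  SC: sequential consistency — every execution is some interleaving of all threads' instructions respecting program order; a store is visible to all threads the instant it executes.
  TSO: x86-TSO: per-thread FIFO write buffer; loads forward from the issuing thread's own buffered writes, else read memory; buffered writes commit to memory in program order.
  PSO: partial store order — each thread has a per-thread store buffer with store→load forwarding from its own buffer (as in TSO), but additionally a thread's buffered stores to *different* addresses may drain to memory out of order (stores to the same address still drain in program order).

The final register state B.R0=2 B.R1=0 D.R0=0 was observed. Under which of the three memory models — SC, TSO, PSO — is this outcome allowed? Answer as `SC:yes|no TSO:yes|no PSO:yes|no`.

SC:no TSO:yes PSO:yes

outcome vector order: (B.R0,B.R1,D.R0)
SC (11): <0 0 0>; <0 0 2>; <0 1 0>; <0 1 2>; <0 2 0>; <0 2 2>; <2 0 2>; <2 1 0>; <2 1 2>; <2 2 0>; <2 2 2>
TSO (12): <0 0 0>; <0 0 2>; <0 1 0>; <0 1 2>; <0 2 0>; <0 2 2>; <2 0 0>; <2 0 2>; <2 1 0>; <2 1 2>; <2 2 0>; <2 2 2>
PSO (12): <0 0 0>; <0 0 2>; <0 1 0>; <0 1 2>; <0 2 0>; <0 2 2>; <2 0 0>; <2 0 2>; <2 1 0>; <2 1 2>; <2 2 0>; <2 2 2>
target <2 0 0> ∈ {TSO,PSO}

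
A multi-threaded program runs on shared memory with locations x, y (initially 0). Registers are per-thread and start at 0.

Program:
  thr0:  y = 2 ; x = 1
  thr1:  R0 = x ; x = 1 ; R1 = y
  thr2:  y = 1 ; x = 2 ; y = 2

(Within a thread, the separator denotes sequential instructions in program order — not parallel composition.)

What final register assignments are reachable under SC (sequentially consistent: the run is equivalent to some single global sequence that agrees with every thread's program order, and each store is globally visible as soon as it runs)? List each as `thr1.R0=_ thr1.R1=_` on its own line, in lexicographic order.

outcome vector order: (thr1.R0,thr1.R1)
|SC outcomes| = 7

thr1.R0=0 thr1.R1=0
thr1.R0=0 thr1.R1=1
thr1.R0=0 thr1.R1=2
thr1.R0=1 thr1.R1=1
thr1.R0=1 thr1.R1=2
thr1.R0=2 thr1.R1=1
thr1.R0=2 thr1.R1=2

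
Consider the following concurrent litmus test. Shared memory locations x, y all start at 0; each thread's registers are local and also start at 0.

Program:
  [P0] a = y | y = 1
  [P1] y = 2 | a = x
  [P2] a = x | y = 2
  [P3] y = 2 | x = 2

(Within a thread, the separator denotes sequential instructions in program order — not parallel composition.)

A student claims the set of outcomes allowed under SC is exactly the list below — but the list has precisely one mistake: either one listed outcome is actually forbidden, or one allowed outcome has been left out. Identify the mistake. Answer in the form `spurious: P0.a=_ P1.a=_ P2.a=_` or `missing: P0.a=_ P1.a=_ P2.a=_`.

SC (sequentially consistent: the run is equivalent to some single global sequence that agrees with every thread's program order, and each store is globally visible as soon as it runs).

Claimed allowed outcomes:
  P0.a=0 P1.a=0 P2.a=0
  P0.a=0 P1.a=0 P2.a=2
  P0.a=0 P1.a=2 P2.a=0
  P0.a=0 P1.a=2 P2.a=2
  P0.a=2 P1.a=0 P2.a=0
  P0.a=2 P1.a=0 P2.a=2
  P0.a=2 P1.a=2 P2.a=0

outcome vector order: (P0.a,P1.a,P2.a)
SC: 8 outcomes — {0/0/0, 0/0/2, 0/2/0, 0/2/2, 2/0/0, 2/0/2, 2/2/0, 2/2/2}
SC∖claimed = {2/2/2}

missing: P0.a=2 P1.a=2 P2.a=2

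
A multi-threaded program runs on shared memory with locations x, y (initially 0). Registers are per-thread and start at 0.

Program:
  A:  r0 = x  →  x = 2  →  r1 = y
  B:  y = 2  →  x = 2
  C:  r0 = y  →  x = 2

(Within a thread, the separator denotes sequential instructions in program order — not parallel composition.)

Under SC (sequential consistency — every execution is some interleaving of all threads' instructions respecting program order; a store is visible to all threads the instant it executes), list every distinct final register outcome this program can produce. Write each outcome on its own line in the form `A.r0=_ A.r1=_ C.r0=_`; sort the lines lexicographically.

outcome vector order: (A.r0,A.r1,C.r0)
|SC outcomes| = 7

A.r0=0 A.r1=0 C.r0=0
A.r0=0 A.r1=0 C.r0=2
A.r0=0 A.r1=2 C.r0=0
A.r0=0 A.r1=2 C.r0=2
A.r0=2 A.r1=0 C.r0=0
A.r0=2 A.r1=2 C.r0=0
A.r0=2 A.r1=2 C.r0=2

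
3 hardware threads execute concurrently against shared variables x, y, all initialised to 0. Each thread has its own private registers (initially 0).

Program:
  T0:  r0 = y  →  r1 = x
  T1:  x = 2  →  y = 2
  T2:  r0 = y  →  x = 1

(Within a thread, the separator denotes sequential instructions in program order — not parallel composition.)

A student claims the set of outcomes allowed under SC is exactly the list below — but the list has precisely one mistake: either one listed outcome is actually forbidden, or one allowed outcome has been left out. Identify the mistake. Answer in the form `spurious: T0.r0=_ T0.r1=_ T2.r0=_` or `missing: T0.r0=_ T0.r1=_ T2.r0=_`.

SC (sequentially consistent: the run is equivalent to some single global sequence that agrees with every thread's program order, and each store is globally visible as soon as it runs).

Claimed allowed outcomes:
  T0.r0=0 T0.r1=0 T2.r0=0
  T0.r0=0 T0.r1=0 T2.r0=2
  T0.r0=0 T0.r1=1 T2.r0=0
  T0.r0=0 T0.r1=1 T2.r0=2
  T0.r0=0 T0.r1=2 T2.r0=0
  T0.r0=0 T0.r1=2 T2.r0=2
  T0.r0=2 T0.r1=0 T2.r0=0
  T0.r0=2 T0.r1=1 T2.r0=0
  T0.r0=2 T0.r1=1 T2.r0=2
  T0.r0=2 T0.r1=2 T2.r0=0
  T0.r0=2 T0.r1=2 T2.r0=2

outcome vector order: (T0.r0,T0.r1,T2.r0)
SC: 10 outcomes — {0/0/0; 0/0/2; 0/1/0; 0/1/2; 0/2/0; 0/2/2; 2/1/0; 2/1/2; 2/2/0; 2/2/2}
claimed∖SC = {2/0/0}

spurious: T0.r0=2 T0.r1=0 T2.r0=0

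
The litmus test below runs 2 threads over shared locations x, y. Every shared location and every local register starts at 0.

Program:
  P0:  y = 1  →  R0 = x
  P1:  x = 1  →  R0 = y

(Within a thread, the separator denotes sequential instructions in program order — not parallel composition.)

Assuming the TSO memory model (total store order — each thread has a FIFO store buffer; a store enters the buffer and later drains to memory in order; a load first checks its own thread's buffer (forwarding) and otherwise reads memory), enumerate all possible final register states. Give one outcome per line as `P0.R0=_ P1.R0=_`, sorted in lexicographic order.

P0.R0=0 P1.R0=0
P0.R0=0 P1.R0=1
P0.R0=1 P1.R0=0
P0.R0=1 P1.R0=1

outcome vector order: (P0.R0,P1.R0)
|TSO outcomes| = 4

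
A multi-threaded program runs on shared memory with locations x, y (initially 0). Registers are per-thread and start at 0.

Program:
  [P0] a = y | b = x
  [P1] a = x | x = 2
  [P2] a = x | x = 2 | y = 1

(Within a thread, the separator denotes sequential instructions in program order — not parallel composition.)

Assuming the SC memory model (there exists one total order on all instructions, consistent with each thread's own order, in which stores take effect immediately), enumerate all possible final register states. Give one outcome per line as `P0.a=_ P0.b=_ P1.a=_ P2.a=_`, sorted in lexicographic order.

outcome vector order: (P0.a,P0.b,P1.a,P2.a)
|SC outcomes| = 9

P0.a=0 P0.b=0 P1.a=0 P2.a=0
P0.a=0 P0.b=0 P1.a=0 P2.a=2
P0.a=0 P0.b=0 P1.a=2 P2.a=0
P0.a=0 P0.b=2 P1.a=0 P2.a=0
P0.a=0 P0.b=2 P1.a=0 P2.a=2
P0.a=0 P0.b=2 P1.a=2 P2.a=0
P0.a=1 P0.b=2 P1.a=0 P2.a=0
P0.a=1 P0.b=2 P1.a=0 P2.a=2
P0.a=1 P0.b=2 P1.a=2 P2.a=0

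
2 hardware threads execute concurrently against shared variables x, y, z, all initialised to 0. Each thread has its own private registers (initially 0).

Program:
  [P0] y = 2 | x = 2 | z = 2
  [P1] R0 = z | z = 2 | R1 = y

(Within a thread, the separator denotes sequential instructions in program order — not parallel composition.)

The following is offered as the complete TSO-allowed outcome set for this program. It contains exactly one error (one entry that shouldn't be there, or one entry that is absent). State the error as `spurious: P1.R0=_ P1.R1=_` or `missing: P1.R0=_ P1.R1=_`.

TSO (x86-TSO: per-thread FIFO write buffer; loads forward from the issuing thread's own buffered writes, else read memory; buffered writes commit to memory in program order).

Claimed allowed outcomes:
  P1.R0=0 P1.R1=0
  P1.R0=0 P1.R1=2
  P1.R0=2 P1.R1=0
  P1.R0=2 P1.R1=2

outcome vector order: (P1.R0,P1.R1)
TSO (3): <0 0> <0 2> <2 2>
claimed∖TSO = {<2 0>}

spurious: P1.R0=2 P1.R1=0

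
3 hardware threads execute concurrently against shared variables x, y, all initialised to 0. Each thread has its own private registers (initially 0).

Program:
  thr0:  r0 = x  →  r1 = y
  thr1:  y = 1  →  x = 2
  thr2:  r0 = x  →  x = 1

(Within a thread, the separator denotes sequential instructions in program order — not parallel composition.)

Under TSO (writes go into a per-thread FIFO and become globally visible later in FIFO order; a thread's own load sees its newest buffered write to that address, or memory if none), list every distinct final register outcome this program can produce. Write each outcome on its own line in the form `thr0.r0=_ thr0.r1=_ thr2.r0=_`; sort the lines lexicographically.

outcome vector order: (thr0.r0,thr0.r1,thr2.r0)
|TSO outcomes| = 9

thr0.r0=0 thr0.r1=0 thr2.r0=0
thr0.r0=0 thr0.r1=0 thr2.r0=2
thr0.r0=0 thr0.r1=1 thr2.r0=0
thr0.r0=0 thr0.r1=1 thr2.r0=2
thr0.r0=1 thr0.r1=0 thr2.r0=0
thr0.r0=1 thr0.r1=1 thr2.r0=0
thr0.r0=1 thr0.r1=1 thr2.r0=2
thr0.r0=2 thr0.r1=1 thr2.r0=0
thr0.r0=2 thr0.r1=1 thr2.r0=2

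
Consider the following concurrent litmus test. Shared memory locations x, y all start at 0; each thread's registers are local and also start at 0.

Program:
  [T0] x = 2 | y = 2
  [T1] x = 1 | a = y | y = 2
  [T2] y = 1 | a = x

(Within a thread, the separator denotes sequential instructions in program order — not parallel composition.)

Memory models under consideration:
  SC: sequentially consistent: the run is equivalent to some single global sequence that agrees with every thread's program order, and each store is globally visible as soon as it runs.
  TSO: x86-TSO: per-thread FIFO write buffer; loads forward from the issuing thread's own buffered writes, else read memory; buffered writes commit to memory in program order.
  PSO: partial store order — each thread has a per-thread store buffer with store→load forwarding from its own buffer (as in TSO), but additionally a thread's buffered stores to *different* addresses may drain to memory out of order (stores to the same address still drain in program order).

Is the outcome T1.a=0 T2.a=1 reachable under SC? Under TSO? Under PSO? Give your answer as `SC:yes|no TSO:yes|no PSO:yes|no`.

SC:yes TSO:yes PSO:yes

outcome vector order: (T1.a,T2.a)
SC: 8 outcomes — {<0 1>, <0 2>, <1 0>, <1 1>, <1 2>, <2 0>, <2 1>, <2 2>}
TSO: 9 outcomes — {<0 0>, <0 1>, <0 2>, <1 0>, <1 1>, <1 2>, <2 0>, <2 1>, <2 2>}
PSO: 9 outcomes — {<0 0>, <0 1>, <0 2>, <1 0>, <1 1>, <1 2>, <2 0>, <2 1>, <2 2>}
target <0 1> ∈ {SC,TSO,PSO}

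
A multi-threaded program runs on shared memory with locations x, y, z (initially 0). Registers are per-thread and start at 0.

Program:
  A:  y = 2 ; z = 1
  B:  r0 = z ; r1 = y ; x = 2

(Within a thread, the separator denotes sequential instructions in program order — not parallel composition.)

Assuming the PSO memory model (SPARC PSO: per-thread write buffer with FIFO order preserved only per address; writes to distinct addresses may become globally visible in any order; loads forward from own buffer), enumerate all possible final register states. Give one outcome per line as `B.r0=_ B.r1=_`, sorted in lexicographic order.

outcome vector order: (B.r0,B.r1)
|PSO outcomes| = 4

B.r0=0 B.r1=0
B.r0=0 B.r1=2
B.r0=1 B.r1=0
B.r0=1 B.r1=2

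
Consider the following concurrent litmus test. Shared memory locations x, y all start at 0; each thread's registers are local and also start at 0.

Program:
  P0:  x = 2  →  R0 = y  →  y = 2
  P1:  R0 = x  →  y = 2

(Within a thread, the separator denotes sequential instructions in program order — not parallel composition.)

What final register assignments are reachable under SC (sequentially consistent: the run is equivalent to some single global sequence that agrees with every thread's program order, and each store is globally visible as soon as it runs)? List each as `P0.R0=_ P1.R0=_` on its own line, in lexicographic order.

outcome vector order: (P0.R0,P1.R0)
|SC outcomes| = 4

P0.R0=0 P1.R0=0
P0.R0=0 P1.R0=2
P0.R0=2 P1.R0=0
P0.R0=2 P1.R0=2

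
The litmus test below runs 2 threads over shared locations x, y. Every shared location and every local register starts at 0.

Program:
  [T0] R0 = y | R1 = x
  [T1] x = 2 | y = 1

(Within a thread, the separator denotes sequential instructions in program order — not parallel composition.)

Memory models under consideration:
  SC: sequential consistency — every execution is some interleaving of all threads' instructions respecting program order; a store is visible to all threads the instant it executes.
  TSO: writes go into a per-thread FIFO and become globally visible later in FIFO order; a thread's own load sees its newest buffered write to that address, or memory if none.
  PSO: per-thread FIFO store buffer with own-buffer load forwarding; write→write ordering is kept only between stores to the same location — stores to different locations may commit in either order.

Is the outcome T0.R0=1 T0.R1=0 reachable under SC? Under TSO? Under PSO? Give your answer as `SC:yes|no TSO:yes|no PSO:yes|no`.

SC:no TSO:no PSO:yes

outcome vector order: (T0.R0,T0.R1)
SC (3): (0,0) (0,2) (1,2)
TSO (3): (0,0) (0,2) (1,2)
PSO (4): (0,0) (0,2) (1,0) (1,2)
target (1,0) ∈ {PSO}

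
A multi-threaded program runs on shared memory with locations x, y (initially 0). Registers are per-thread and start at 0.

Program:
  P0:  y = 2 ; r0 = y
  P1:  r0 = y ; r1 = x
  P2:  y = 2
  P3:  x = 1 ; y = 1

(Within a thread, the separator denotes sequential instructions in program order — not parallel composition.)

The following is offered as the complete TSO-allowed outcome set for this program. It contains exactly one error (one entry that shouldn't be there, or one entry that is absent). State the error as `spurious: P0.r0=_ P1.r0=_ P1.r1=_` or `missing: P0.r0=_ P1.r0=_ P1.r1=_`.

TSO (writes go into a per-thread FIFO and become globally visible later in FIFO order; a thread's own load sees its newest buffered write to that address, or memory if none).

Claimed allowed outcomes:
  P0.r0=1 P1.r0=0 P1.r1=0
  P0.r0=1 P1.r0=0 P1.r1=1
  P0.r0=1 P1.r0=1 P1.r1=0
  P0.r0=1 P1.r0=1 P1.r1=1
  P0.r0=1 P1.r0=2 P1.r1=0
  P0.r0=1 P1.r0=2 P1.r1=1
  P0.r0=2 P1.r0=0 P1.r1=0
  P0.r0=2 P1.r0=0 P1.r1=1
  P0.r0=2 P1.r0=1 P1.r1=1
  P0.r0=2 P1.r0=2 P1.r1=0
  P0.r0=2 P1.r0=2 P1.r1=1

spurious: P0.r0=1 P1.r0=1 P1.r1=0

outcome vector order: (P0.r0,P1.r0,P1.r1)
TSO: 10 outcomes — {1/0/0, 1/0/1, 1/1/1, 1/2/0, 1/2/1, 2/0/0, 2/0/1, 2/1/1, 2/2/0, 2/2/1}
claimed∖TSO = {1/1/0}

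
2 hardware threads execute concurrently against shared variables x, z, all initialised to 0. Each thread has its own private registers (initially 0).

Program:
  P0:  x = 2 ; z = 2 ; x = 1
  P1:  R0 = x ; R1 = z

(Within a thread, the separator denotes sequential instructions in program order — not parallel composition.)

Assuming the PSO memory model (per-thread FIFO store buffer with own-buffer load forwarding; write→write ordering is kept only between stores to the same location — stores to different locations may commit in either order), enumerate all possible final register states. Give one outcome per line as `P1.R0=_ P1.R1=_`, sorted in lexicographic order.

P1.R0=0 P1.R1=0
P1.R0=0 P1.R1=2
P1.R0=1 P1.R1=0
P1.R0=1 P1.R1=2
P1.R0=2 P1.R1=0
P1.R0=2 P1.R1=2

outcome vector order: (P1.R0,P1.R1)
|PSO outcomes| = 6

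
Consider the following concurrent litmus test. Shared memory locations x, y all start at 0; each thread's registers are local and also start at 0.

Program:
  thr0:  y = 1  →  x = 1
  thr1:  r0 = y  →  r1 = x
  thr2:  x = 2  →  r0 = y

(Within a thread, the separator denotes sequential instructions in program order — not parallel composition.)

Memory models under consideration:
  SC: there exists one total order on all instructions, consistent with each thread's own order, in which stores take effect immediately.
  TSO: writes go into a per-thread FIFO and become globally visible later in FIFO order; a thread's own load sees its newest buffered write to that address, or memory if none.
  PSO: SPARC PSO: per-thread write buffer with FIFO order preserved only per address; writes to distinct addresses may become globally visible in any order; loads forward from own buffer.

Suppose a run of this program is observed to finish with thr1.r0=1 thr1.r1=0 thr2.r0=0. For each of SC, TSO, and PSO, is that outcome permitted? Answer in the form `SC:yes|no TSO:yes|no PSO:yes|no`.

SC:no TSO:yes PSO:yes

outcome vector order: (thr1.r0,thr1.r1,thr2.r0)
SC (11): <0 0 0>; <0 0 1>; <0 1 0>; <0 1 1>; <0 2 0>; <0 2 1>; <1 0 1>; <1 1 0>; <1 1 1>; <1 2 0>; <1 2 1>
TSO (12): <0 0 0>; <0 0 1>; <0 1 0>; <0 1 1>; <0 2 0>; <0 2 1>; <1 0 0>; <1 0 1>; <1 1 0>; <1 1 1>; <1 2 0>; <1 2 1>
PSO (12): <0 0 0>; <0 0 1>; <0 1 0>; <0 1 1>; <0 2 0>; <0 2 1>; <1 0 0>; <1 0 1>; <1 1 0>; <1 1 1>; <1 2 0>; <1 2 1>
target <1 0 0> ∈ {TSO,PSO}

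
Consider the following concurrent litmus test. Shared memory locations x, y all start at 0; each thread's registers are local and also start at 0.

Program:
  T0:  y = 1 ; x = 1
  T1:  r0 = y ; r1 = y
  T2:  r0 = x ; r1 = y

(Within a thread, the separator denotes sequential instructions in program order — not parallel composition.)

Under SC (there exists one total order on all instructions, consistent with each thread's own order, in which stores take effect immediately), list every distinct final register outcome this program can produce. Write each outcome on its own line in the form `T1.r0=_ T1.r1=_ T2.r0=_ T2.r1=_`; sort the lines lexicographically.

outcome vector order: (T1.r0,T1.r1,T2.r0,T2.r1)
|SC outcomes| = 9

T1.r0=0 T1.r1=0 T2.r0=0 T2.r1=0
T1.r0=0 T1.r1=0 T2.r0=0 T2.r1=1
T1.r0=0 T1.r1=0 T2.r0=1 T2.r1=1
T1.r0=0 T1.r1=1 T2.r0=0 T2.r1=0
T1.r0=0 T1.r1=1 T2.r0=0 T2.r1=1
T1.r0=0 T1.r1=1 T2.r0=1 T2.r1=1
T1.r0=1 T1.r1=1 T2.r0=0 T2.r1=0
T1.r0=1 T1.r1=1 T2.r0=0 T2.r1=1
T1.r0=1 T1.r1=1 T2.r0=1 T2.r1=1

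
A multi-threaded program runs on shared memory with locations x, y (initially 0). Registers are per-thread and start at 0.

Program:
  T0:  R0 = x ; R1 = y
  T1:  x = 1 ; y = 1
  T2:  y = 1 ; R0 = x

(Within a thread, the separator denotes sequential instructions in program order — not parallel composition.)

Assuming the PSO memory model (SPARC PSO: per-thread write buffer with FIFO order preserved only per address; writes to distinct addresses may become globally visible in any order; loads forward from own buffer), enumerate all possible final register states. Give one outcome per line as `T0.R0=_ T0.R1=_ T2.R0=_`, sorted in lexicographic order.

T0.R0=0 T0.R1=0 T2.R0=0
T0.R0=0 T0.R1=0 T2.R0=1
T0.R0=0 T0.R1=1 T2.R0=0
T0.R0=0 T0.R1=1 T2.R0=1
T0.R0=1 T0.R1=0 T2.R0=0
T0.R0=1 T0.R1=0 T2.R0=1
T0.R0=1 T0.R1=1 T2.R0=0
T0.R0=1 T0.R1=1 T2.R0=1

outcome vector order: (T0.R0,T0.R1,T2.R0)
|PSO outcomes| = 8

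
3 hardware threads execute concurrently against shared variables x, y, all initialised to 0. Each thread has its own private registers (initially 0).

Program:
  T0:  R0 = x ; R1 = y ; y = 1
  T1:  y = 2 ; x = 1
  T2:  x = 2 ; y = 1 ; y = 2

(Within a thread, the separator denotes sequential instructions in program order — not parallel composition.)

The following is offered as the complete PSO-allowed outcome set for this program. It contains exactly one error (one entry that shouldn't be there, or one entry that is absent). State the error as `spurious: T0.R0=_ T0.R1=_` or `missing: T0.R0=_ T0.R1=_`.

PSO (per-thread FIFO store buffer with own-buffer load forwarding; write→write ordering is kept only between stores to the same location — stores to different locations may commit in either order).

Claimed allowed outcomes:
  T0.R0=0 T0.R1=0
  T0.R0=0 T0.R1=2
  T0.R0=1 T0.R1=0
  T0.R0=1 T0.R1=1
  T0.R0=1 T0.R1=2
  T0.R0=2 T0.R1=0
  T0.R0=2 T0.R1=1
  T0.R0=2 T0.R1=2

outcome vector order: (T0.R0,T0.R1)
PSO: 9 outcomes — {(0,0); (0,1); (0,2); (1,0); (1,1); (1,2); (2,0); (2,1); (2,2)}
PSO∖claimed = {(0,1)}

missing: T0.R0=0 T0.R1=1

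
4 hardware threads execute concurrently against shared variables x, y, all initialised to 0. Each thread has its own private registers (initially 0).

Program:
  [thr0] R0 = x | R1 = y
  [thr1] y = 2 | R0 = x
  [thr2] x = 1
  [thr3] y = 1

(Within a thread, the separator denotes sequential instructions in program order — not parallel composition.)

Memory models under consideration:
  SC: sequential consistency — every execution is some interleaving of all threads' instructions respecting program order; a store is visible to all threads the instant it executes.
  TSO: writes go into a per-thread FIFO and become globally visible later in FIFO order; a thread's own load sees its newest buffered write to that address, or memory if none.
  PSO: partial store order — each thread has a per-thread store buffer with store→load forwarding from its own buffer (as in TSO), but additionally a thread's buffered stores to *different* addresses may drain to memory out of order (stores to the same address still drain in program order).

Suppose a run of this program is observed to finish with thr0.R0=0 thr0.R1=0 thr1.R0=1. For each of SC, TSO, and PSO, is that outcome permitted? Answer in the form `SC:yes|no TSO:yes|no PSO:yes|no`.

outcome vector order: (thr0.R0,thr0.R1,thr1.R0)
SC: 11 outcomes — {<0 0 0>; <0 0 1>; <0 1 0>; <0 1 1>; <0 2 0>; <0 2 1>; <1 0 1>; <1 1 0>; <1 1 1>; <1 2 0>; <1 2 1>}
TSO: 12 outcomes — {<0 0 0>; <0 0 1>; <0 1 0>; <0 1 1>; <0 2 0>; <0 2 1>; <1 0 0>; <1 0 1>; <1 1 0>; <1 1 1>; <1 2 0>; <1 2 1>}
PSO: 12 outcomes — {<0 0 0>; <0 0 1>; <0 1 0>; <0 1 1>; <0 2 0>; <0 2 1>; <1 0 0>; <1 0 1>; <1 1 0>; <1 1 1>; <1 2 0>; <1 2 1>}
target <0 0 1> ∈ {SC,TSO,PSO}

SC:yes TSO:yes PSO:yes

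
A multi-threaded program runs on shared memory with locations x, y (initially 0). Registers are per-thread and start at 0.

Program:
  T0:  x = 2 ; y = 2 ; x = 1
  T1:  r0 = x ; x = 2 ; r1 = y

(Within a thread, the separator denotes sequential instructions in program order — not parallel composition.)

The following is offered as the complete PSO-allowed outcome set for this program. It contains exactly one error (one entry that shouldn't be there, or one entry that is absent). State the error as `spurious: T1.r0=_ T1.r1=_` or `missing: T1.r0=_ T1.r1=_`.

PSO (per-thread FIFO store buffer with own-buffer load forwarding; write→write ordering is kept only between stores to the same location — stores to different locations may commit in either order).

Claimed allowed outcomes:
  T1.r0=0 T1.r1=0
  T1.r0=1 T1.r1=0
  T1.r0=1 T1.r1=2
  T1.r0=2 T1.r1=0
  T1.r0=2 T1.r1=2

missing: T1.r0=0 T1.r1=2

outcome vector order: (T1.r0,T1.r1)
under PSO → (0,0), (0,2), (1,0), (1,2), (2,0), (2,2)
PSO∖claimed = {(0,2)}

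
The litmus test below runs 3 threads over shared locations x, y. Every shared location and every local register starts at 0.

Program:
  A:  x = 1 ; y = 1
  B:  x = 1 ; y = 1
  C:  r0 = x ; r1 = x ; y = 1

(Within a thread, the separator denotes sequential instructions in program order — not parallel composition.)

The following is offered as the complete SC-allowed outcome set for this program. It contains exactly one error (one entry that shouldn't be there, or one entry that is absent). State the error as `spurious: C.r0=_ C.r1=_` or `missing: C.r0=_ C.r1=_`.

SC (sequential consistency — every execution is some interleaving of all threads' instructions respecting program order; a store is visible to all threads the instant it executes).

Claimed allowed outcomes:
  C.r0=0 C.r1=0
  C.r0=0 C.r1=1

missing: C.r0=1 C.r1=1

outcome vector order: (C.r0,C.r1)
under SC → 00; 01; 11
SC∖claimed = {11}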